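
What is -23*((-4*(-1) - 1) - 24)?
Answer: 483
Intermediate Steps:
-23*((-4*(-1) - 1) - 24) = -23*((4 - 1) - 24) = -23*(3 - 24) = -23*(-21) = 483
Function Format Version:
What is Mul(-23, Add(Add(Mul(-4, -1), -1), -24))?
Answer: 483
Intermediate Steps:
Mul(-23, Add(Add(Mul(-4, -1), -1), -24)) = Mul(-23, Add(Add(4, -1), -24)) = Mul(-23, Add(3, -24)) = Mul(-23, -21) = 483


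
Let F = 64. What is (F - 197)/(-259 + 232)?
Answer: 133/27 ≈ 4.9259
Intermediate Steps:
(F - 197)/(-259 + 232) = (64 - 197)/(-259 + 232) = -133/(-27) = -133*(-1/27) = 133/27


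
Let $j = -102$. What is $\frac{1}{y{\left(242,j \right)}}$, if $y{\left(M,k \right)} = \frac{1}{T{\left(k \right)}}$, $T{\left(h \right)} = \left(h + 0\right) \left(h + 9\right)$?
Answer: $9486$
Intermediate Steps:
$T{\left(h \right)} = h \left(9 + h\right)$
$y{\left(M,k \right)} = \frac{1}{k \left(9 + k\right)}$
$\frac{1}{y{\left(242,j \right)}} = \frac{1}{\frac{1}{-102} \frac{1}{9 - 102}} = \frac{1}{\left(- \frac{1}{102}\right) \frac{1}{-93}} = \frac{1}{\left(- \frac{1}{102}\right) \left(- \frac{1}{93}\right)} = \frac{1}{\frac{1}{9486}} = 9486$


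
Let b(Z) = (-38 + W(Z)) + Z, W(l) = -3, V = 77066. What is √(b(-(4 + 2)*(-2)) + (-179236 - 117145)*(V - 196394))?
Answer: √35366551939 ≈ 1.8806e+5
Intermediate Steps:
b(Z) = -41 + Z (b(Z) = (-38 - 3) + Z = -41 + Z)
√(b(-(4 + 2)*(-2)) + (-179236 - 117145)*(V - 196394)) = √((-41 - (4 + 2)*(-2)) + (-179236 - 117145)*(77066 - 196394)) = √((-41 - 1*6*(-2)) - 296381*(-119328)) = √((-41 - 6*(-2)) + 35366551968) = √((-41 + 12) + 35366551968) = √(-29 + 35366551968) = √35366551939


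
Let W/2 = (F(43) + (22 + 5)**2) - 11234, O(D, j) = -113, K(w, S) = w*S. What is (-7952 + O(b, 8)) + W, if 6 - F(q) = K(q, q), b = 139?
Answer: -32761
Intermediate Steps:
K(w, S) = S*w
F(q) = 6 - q**2 (F(q) = 6 - q*q = 6 - q**2)
W = -24696 (W = 2*(((6 - 1*43**2) + (22 + 5)**2) - 11234) = 2*(((6 - 1*1849) + 27**2) - 11234) = 2*(((6 - 1849) + 729) - 11234) = 2*((-1843 + 729) - 11234) = 2*(-1114 - 11234) = 2*(-12348) = -24696)
(-7952 + O(b, 8)) + W = (-7952 - 113) - 24696 = -8065 - 24696 = -32761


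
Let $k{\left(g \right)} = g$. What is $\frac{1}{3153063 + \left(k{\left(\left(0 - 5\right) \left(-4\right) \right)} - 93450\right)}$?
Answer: $\frac{1}{3059633} \approx 3.2684 \cdot 10^{-7}$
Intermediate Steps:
$\frac{1}{3153063 + \left(k{\left(\left(0 - 5\right) \left(-4\right) \right)} - 93450\right)} = \frac{1}{3153063 - \left(93450 - \left(0 - 5\right) \left(-4\right)\right)} = \frac{1}{3153063 - 93430} = \frac{1}{3059633}$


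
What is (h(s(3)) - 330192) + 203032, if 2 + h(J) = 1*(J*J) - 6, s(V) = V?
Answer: -127159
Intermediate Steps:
h(J) = -8 + J² (h(J) = -2 + (1*(J*J) - 6) = -2 + (1*J² - 6) = -2 + (J² - 6) = -2 + (-6 + J²) = -8 + J²)
(h(s(3)) - 330192) + 203032 = ((-8 + 3²) - 330192) + 203032 = ((-8 + 9) - 330192) + 203032 = (1 - 330192) + 203032 = -330191 + 203032 = -127159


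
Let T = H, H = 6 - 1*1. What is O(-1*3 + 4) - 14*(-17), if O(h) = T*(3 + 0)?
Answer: 253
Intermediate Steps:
H = 5 (H = 6 - 1 = 5)
T = 5
O(h) = 15 (O(h) = 5*(3 + 0) = 5*3 = 15)
O(-1*3 + 4) - 14*(-17) = 15 - 14*(-17) = 15 + 238 = 253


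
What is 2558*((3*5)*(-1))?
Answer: -38370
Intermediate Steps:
2558*((3*5)*(-1)) = 2558*(15*(-1)) = 2558*(-15) = -38370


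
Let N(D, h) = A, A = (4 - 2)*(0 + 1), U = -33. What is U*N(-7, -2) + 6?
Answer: -60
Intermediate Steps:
A = 2 (A = 2*1 = 2)
N(D, h) = 2
U*N(-7, -2) + 6 = -33*2 + 6 = -66 + 6 = -60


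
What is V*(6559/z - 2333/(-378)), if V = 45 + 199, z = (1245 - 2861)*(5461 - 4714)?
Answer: 9535676953/6337548 ≈ 1504.6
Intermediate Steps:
z = -1207152 (z = -1616*747 = -1207152)
V = 244
V*(6559/z - 2333/(-378)) = 244*(6559/(-1207152) - 2333/(-378)) = 244*(6559*(-1/1207152) - 2333*(-1/378)) = 244*(-6559/1207152 + 2333/378) = 244*(156322573/25350192) = 9535676953/6337548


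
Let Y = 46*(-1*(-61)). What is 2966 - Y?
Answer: 160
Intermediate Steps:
Y = 2806 (Y = 46*61 = 2806)
2966 - Y = 2966 - 1*2806 = 2966 - 2806 = 160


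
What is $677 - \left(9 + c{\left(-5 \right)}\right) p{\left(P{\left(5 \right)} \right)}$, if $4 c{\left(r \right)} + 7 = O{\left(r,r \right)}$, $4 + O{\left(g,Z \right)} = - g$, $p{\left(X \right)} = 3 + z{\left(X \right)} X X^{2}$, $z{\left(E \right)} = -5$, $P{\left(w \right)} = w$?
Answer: $5342$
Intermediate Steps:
$p{\left(X \right)} = 3 - 5 X^{3}$ ($p{\left(X \right)} = 3 - 5 X X^{2} = 3 - 5 X^{3}$)
$O{\left(g,Z \right)} = -4 - g$
$c{\left(r \right)} = - \frac{11}{4} - \frac{r}{4}$ ($c{\left(r \right)} = - \frac{7}{4} + \frac{-4 - r}{4} = - \frac{7}{4} - \left(1 + \frac{r}{4}\right) = - \frac{11}{4} - \frac{r}{4}$)
$677 - \left(9 + c{\left(-5 \right)}\right) p{\left(P{\left(5 \right)} \right)} = 677 - \left(9 - \frac{3}{2}\right) \left(3 - 5 \cdot 5^{3}\right) = 677 - \left(9 + \left(- \frac{11}{4} + \frac{5}{4}\right)\right) \left(3 - 625\right) = 677 - \left(9 - \frac{3}{2}\right) \left(3 - 625\right) = 677 - \frac{15}{2} \left(-622\right) = 677 - -4665 = 677 + 4665 = 5342$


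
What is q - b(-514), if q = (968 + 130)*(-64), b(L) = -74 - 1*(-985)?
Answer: -71183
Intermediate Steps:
b(L) = 911 (b(L) = -74 + 985 = 911)
q = -70272 (q = 1098*(-64) = -70272)
q - b(-514) = -70272 - 1*911 = -70272 - 911 = -71183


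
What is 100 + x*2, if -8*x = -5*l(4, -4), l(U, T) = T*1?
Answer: 95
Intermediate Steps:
l(U, T) = T
x = -5/2 (x = -(-5)*(-4)/8 = -⅛*20 = -5/2 ≈ -2.5000)
100 + x*2 = 100 - 5/2*2 = 100 - 5 = 95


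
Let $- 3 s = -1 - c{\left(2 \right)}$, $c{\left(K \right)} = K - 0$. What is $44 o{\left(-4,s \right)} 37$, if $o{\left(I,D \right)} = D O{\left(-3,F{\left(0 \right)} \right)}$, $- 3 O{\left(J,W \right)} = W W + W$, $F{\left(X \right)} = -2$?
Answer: $- \frac{3256}{3} \approx -1085.3$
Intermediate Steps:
$c{\left(K \right)} = K$ ($c{\left(K \right)} = K + 0 = K$)
$O{\left(J,W \right)} = - \frac{W}{3} - \frac{W^{2}}{3}$ ($O{\left(J,W \right)} = - \frac{W W + W}{3} = - \frac{W^{2} + W}{3} = - \frac{W + W^{2}}{3} = - \frac{W}{3} - \frac{W^{2}}{3}$)
$s = 1$ ($s = - \frac{-1 - 2}{3} = \left(- \frac{1}{3}\right) \left(-3\right) = 1$)
$o{\left(I,D \right)} = - \frac{2 D}{3}$ ($o{\left(I,D \right)} = D \left(\left(- \frac{1}{3}\right) \left(-2\right) \left(1 - 2\right)\right) = D \left(\left(- \frac{1}{3}\right) \left(-2\right) \left(-1\right)\right) = D \left(- \frac{2}{3}\right) = - \frac{2 D}{3}$)
$44 o{\left(-4,s \right)} 37 = 44 \left(\left(- \frac{2}{3}\right) 1\right) 37 = 44 \left(- \frac{2}{3}\right) 37 = \left(- \frac{88}{3}\right) 37 = - \frac{3256}{3}$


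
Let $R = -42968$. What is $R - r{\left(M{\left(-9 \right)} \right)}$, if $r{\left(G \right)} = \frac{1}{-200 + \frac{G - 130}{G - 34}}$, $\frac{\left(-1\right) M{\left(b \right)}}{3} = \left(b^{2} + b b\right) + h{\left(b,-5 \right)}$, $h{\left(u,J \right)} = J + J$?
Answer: $- \frac{2092842131}{48707} \approx -42968.0$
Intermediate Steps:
$h{\left(u,J \right)} = 2 J$
$M{\left(b \right)} = 30 - 6 b^{2}$ ($M{\left(b \right)} = - 3 \left(\left(b^{2} + b b\right) + 2 \left(-5\right)\right) = - 3 \left(\left(b^{2} + b^{2}\right) - 10\right) = - 3 \left(2 b^{2} - 10\right) = - 3 \left(-10 + 2 b^{2}\right) = 30 - 6 b^{2}$)
$r{\left(G \right)} = \frac{1}{-200 + \frac{-130 + G}{-34 + G}}$
$R - r{\left(M{\left(-9 \right)} \right)} = -42968 - \frac{34 - \left(30 - 6 \left(-9\right)^{2}\right)}{-6670 + 199 \left(30 - 6 \left(-9\right)^{2}\right)} = -42968 - \frac{34 - \left(30 - 486\right)}{-6670 + 199 \left(30 - 486\right)} = -42968 - \frac{34 - -456}{-6670 + 199 \left(-456\right)} = -42968 - \frac{34 + 456}{-6670 - 90744} = -42968 - \frac{1}{-97414} \cdot 490 = -42968 - \left(- \frac{1}{97414}\right) 490 = -42968 - - \frac{245}{48707} = -42968 + \frac{245}{48707} = - \frac{2092842131}{48707}$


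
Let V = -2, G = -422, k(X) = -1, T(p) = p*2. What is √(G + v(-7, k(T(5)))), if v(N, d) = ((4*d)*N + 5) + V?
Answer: I*√391 ≈ 19.774*I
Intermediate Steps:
T(p) = 2*p
v(N, d) = 3 + 4*N*d (v(N, d) = ((4*d)*N + 5) - 2 = (4*N*d + 5) - 2 = (5 + 4*N*d) - 2 = 3 + 4*N*d)
√(G + v(-7, k(T(5)))) = √(-422 + (3 + 4*(-7)*(-1))) = √(-422 + (3 + 28)) = √(-422 + 31) = √(-391) = I*√391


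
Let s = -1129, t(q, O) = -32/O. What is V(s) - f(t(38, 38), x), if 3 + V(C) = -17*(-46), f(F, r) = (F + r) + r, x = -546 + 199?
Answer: 28003/19 ≈ 1473.8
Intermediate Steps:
x = -347
f(F, r) = F + 2*r
V(C) = 779 (V(C) = -3 - 17*(-46) = -3 + 782 = 779)
V(s) - f(t(38, 38), x) = 779 - (-32/38 + 2*(-347)) = 779 - (-32*1/38 - 694) = 779 - (-16/19 - 694) = 779 - 1*(-13202/19) = 779 + 13202/19 = 28003/19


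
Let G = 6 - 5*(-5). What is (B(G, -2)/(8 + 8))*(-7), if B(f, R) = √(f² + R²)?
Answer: -7*√965/16 ≈ -13.591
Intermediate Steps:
G = 31 (G = 6 + 25 = 31)
B(f, R) = √(R² + f²)
(B(G, -2)/(8 + 8))*(-7) = (√((-2)² + 31²)/(8 + 8))*(-7) = (√(4 + 961)/16)*(-7) = (√965*(1/16))*(-7) = (√965/16)*(-7) = -7*√965/16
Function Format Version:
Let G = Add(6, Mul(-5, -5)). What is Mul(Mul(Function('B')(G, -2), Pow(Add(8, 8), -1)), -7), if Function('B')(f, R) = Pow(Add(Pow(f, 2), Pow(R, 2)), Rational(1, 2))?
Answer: Mul(Rational(-7, 16), Pow(965, Rational(1, 2))) ≈ -13.591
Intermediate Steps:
G = 31 (G = Add(6, 25) = 31)
Function('B')(f, R) = Pow(Add(Pow(R, 2), Pow(f, 2)), Rational(1, 2))
Mul(Mul(Function('B')(G, -2), Pow(Add(8, 8), -1)), -7) = Mul(Mul(Pow(Add(Pow(-2, 2), Pow(31, 2)), Rational(1, 2)), Pow(Add(8, 8), -1)), -7) = Mul(Mul(Pow(Add(4, 961), Rational(1, 2)), Pow(16, -1)), -7) = Mul(Mul(Pow(965, Rational(1, 2)), Rational(1, 16)), -7) = Mul(Mul(Rational(1, 16), Pow(965, Rational(1, 2))), -7) = Mul(Rational(-7, 16), Pow(965, Rational(1, 2)))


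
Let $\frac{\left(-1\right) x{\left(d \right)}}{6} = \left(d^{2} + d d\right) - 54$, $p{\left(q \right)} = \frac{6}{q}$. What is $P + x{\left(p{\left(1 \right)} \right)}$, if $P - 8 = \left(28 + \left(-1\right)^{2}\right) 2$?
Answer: $-42$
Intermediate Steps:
$P = 66$ ($P = 8 + \left(28 + \left(-1\right)^{2}\right) 2 = 8 + \left(28 + 1\right) 2 = 8 + 29 \cdot 2 = 8 + 58 = 66$)
$x{\left(d \right)} = 324 - 12 d^{2}$ ($x{\left(d \right)} = - 6 \left(\left(d^{2} + d d\right) - 54\right) = - 6 \left(\left(d^{2} + d^{2}\right) - 54\right) = - 6 \left(2 d^{2} - 54\right) = - 6 \left(-54 + 2 d^{2}\right) = 324 - 12 d^{2}$)
$P + x{\left(p{\left(1 \right)} \right)} = 66 + \left(324 - 12 \left(\frac{6}{1}\right)^{2}\right) = 66 + \left(324 - 12 \left(6 \cdot 1\right)^{2}\right) = 66 + \left(324 - 12 \cdot 6^{2}\right) = 66 + \left(324 - 432\right) = 66 - 108 = -42$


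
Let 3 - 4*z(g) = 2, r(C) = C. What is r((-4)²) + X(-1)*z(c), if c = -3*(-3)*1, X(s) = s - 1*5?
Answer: 29/2 ≈ 14.500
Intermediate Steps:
X(s) = -5 + s (X(s) = s - 5 = -5 + s)
c = 9 (c = 9*1 = 9)
z(g) = ¼ (z(g) = ¾ - ¼*2 = ¾ - ½ = ¼)
r((-4)²) + X(-1)*z(c) = (-4)² + (-5 - 1)*(¼) = 16 - 6*¼ = 16 - 3/2 = 29/2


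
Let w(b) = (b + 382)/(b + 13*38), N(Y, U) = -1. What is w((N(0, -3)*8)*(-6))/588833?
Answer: 215/159573743 ≈ 1.3473e-6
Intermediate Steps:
w(b) = (382 + b)/(494 + b) (w(b) = (382 + b)/(b + 494) = (382 + b)/(494 + b))
w((N(0, -3)*8)*(-6))/588833 = ((382 - 1*8*(-6))/(494 - 1*8*(-6)))/588833 = ((382 - 8*(-6))/(494 - 8*(-6)))*(1/588833) = ((382 + 48)/(494 + 48))*(1/588833) = (430/542)*(1/588833) = ((1/542)*430)*(1/588833) = (215/271)*(1/588833) = 215/159573743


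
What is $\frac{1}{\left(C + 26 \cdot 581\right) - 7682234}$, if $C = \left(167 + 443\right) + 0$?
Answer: $- \frac{1}{7666518} \approx -1.3044 \cdot 10^{-7}$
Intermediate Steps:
$C = 610$ ($C = 610 + 0 = 610$)
$\frac{1}{\left(C + 26 \cdot 581\right) - 7682234} = \frac{1}{\left(610 + 26 \cdot 581\right) - 7682234} = \frac{1}{\left(610 + 15106\right) - 7682234} = \frac{1}{15716 - 7682234} = \frac{1}{-7666518} = - \frac{1}{7666518}$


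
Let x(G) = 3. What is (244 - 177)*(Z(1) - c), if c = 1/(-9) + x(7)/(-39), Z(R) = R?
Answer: 9313/117 ≈ 79.598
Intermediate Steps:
c = -22/117 (c = 1/(-9) + 3/(-39) = 1*(-⅑) + 3*(-1/39) = -⅑ - 1/13 = -22/117 ≈ -0.18803)
(244 - 177)*(Z(1) - c) = (244 - 177)*(1 - 1*(-22/117)) = 67*(1 + 22/117) = 67*(139/117) = 9313/117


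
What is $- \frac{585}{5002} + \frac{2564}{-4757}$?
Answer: $- \frac{15607973}{23794514} \approx -0.65595$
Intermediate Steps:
$- \frac{585}{5002} + \frac{2564}{-4757} = \left(-585\right) \frac{1}{5002} + 2564 \left(- \frac{1}{4757}\right) = - \frac{585}{5002} - \frac{2564}{4757} = - \frac{15607973}{23794514}$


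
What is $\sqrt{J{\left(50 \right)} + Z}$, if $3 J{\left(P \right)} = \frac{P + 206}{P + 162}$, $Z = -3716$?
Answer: $\frac{2 i \sqrt{23483505}}{159} \approx 60.956 i$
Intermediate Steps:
$J{\left(P \right)} = \frac{206 + P}{3 \left(162 + P\right)}$ ($J{\left(P \right)} = \frac{\left(P + 206\right) \frac{1}{P + 162}}{3} = \frac{\left(206 + P\right) \frac{1}{162 + P}}{3} = \frac{\frac{1}{162 + P} \left(206 + P\right)}{3} = \frac{206 + P}{3 \left(162 + P\right)}$)
$\sqrt{J{\left(50 \right)} + Z} = \sqrt{\frac{206 + 50}{3 \left(162 + 50\right)} - 3716} = \sqrt{\frac{1}{3} \cdot \frac{1}{212} \cdot 256 - 3716} = \sqrt{\frac{64}{159} - 3716} = \sqrt{- \frac{590780}{159}} = \frac{2 i \sqrt{23483505}}{159}$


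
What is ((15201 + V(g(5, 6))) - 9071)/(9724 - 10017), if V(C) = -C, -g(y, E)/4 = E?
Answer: -6154/293 ≈ -21.003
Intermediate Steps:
g(y, E) = -4*E
((15201 + V(g(5, 6))) - 9071)/(9724 - 10017) = ((15201 - (-4)*6) - 9071)/(9724 - 10017) = ((15201 - 1*(-24)) - 9071)/(-293) = ((15201 + 24) - 9071)*(-1/293) = (15225 - 9071)*(-1/293) = 6154*(-1/293) = -6154/293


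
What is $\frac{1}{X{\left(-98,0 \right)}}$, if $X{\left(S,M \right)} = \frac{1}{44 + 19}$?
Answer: $63$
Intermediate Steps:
$X{\left(S,M \right)} = \frac{1}{63}$
$\frac{1}{X{\left(-98,0 \right)}} = \frac{1}{\frac{1}{63}} = 63$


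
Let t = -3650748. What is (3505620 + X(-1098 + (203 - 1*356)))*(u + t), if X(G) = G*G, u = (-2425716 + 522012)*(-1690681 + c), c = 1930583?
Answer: -2315783276578576476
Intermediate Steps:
u = -456702397008 (u = (-2425716 + 522012)*(-1690681 + 1930583) = -1903704*239902 = -456702397008)
X(G) = G²
(3505620 + X(-1098 + (203 - 1*356)))*(u + t) = (3505620 + (-1098 + (203 - 1*356))²)*(-456702397008 - 3650748) = (3505620 + (-1098 + (203 - 356))²)*(-456706047756) = (3505620 + (-1098 - 153)²)*(-456706047756) = (3505620 + (-1251)²)*(-456706047756) = (3505620 + 1565001)*(-456706047756) = 5070621*(-456706047756) = -2315783276578576476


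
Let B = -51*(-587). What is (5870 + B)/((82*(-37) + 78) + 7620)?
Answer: 35807/4664 ≈ 7.6773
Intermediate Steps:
B = 29937
(5870 + B)/((82*(-37) + 78) + 7620) = (5870 + 29937)/((82*(-37) + 78) + 7620) = 35807/((-3034 + 78) + 7620) = 35807/(-2956 + 7620) = 35807/4664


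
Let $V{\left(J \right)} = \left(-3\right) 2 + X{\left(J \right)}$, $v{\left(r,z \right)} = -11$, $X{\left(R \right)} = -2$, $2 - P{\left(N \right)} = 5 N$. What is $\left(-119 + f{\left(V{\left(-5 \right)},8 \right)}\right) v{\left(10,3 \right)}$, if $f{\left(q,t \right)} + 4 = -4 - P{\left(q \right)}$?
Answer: $1859$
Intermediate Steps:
$P{\left(N \right)} = 2 - 5 N$
$V{\left(J \right)} = -8$ ($V{\left(J \right)} = \left(-3\right) 2 - 2 = -6 - 2 = -8$)
$f{\left(q,t \right)} = -10 + 5 q$ ($f{\left(q,t \right)} = -4 - \left(6 - 5 q\right) = -4 + \left(-4 + \left(-2 + 5 q\right)\right) = -4 + \left(-6 + 5 q\right) = -10 + 5 q$)
$\left(-119 + f{\left(V{\left(-5 \right)},8 \right)}\right) v{\left(10,3 \right)} = \left(-119 + \left(-10 + 5 \left(-8\right)\right)\right) \left(-11\right) = \left(-119 - 50\right) \left(-11\right) = \left(-169\right) \left(-11\right) = 1859$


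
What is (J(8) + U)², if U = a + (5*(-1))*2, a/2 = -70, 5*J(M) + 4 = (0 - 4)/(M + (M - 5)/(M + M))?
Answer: 9768950244/429025 ≈ 22770.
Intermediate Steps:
J(M) = -⅘ - 4/(5*(M + (-5 + M)/(2*M))) (J(M) = -⅘ + ((0 - 4)/(M + (M - 5)/(M + M)))/5 = -⅘ + (-4/(M + (-5 + M)/((2*M))))/5 = -⅘ + (-4/(M + (-5 + M)*(1/(2*M))))/5 = -⅘ + (-4/(M + (-5 + M)/(2*M)))/5 = -⅘ - 4/(5*(M + (-5 + M)/(2*M))))
a = -140 (a = 2*(-70) = -140)
U = -150 (U = -140 + (5*(-1))*2 = -140 - 5*2 = -140 - 10 = -150)
(J(8) + U)² = (4*(5 - 3*8 - 2*8²)/(5*(-5 + 8 + 2*8²)) - 150)² = (4*(5 - 24 - 2*64)/(5*(-5 + 8 + 2*64)) - 150)² = (4*(5 - 24 - 128)/(5*(-5 + 8 + 128)) - 150)² = ((⅘)*(-147)/131 - 150)² = ((⅘)*(1/131)*(-147) - 150)² = (-588/655 - 150)² = (-98838/655)² = 9768950244/429025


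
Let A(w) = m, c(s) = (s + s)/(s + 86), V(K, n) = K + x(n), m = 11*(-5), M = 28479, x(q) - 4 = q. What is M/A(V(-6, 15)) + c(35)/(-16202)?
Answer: -2537792344/4901105 ≈ -517.80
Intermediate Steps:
x(q) = 4 + q
m = -55
V(K, n) = 4 + K + n (V(K, n) = K + (4 + n) = 4 + K + n)
c(s) = 2*s/(86 + s) (c(s) = (2*s)/(86 + s) = 2*s/(86 + s))
A(w) = -55
M/A(V(-6, 15)) + c(35)/(-16202) = 28479/(-55) + (2*35/(86 + 35))/(-16202) = 28479*(-1/55) + (2*35/121)*(-1/16202) = -2589/5 + (2*35*(1/121))*(-1/16202) = -2589/5 + (70/121)*(-1/16202) = -2589/5 - 35/980221 = -2537792344/4901105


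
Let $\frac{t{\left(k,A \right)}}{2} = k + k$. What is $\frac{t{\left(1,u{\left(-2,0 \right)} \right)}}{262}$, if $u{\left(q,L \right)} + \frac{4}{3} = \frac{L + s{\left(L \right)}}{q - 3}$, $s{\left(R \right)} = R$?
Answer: $\frac{2}{131} \approx 0.015267$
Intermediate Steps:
$u{\left(q,L \right)} = - \frac{4}{3} + \frac{2 L}{-3 + q}$ ($u{\left(q,L \right)} = - \frac{4}{3} + \frac{L + L}{q - 3} = - \frac{4}{3} + \frac{2 L}{-3 + q}$)
$t{\left(k,A \right)} = 4 k$ ($t{\left(k,A \right)} = 2 \left(k + k\right) = 2 \cdot 2 k = 4 k$)
$\frac{t{\left(1,u{\left(-2,0 \right)} \right)}}{262} = \frac{4 \cdot 1}{262} = 4 \cdot \frac{1}{262} = \frac{2}{131}$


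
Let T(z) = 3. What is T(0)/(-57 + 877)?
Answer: 3/820 ≈ 0.0036585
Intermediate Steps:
T(0)/(-57 + 877) = 3/(-57 + 877) = 3/820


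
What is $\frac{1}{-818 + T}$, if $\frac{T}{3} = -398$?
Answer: $- \frac{1}{2012} \approx -0.00049702$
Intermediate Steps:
$T = -1194$ ($T = 3 \left(-398\right) = -1194$)
$\frac{1}{-818 + T} = \frac{1}{-818 - 1194} = \frac{1}{-2012} = - \frac{1}{2012}$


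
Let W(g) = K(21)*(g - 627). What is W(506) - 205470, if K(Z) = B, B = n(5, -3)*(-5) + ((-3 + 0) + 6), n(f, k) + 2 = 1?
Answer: -206438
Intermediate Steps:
n(f, k) = -1 (n(f, k) = -2 + 1 = -1)
B = 8 (B = -1*(-5) + ((-3 + 0) + 6) = 5 + (-3 + 6) = 5 + 3 = 8)
K(Z) = 8
W(g) = -5016 + 8*g (W(g) = 8*(g - 627) = 8*(-627 + g) = -5016 + 8*g)
W(506) - 205470 = (-5016 + 8*506) - 205470 = (-5016 + 4048) - 205470 = -968 - 205470 = -206438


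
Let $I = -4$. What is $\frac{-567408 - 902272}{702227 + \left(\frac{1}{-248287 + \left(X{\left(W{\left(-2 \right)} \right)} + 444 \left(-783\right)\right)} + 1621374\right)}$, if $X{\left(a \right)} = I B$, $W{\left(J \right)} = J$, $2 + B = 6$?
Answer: $- \frac{437931572200}{692380816977} \approx -0.6325$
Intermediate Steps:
$B = 4$ ($B = -2 + 6 = 4$)
$X{\left(a \right)} = -16$ ($X{\left(a \right)} = \left(-4\right) 4 = -16$)
$\frac{-567408 - 902272}{702227 + \left(\frac{1}{-248287 + \left(X{\left(W{\left(-2 \right)} \right)} + 444 \left(-783\right)\right)} + 1621374\right)} = \frac{-567408 - 902272}{702227 + \left(\frac{1}{-248287 + \left(-16 + 444 \left(-783\right)\right)} + 1621374\right)} = - \frac{1469680}{702227 + \left(\frac{1}{-248287 - 347668} + 1621374\right)} = - \frac{1469680}{702227 + \left(\frac{1}{-595955} + 1621374\right)} = - \frac{1469680}{702227 + \left(- \frac{1}{595955} + 1621374\right)} = - \frac{1469680}{702227 + \frac{966265942169}{595955}} = - \frac{1469680}{\frac{1384761633954}{595955}} = \left(-1469680\right) \frac{595955}{1384761633954} = - \frac{437931572200}{692380816977}$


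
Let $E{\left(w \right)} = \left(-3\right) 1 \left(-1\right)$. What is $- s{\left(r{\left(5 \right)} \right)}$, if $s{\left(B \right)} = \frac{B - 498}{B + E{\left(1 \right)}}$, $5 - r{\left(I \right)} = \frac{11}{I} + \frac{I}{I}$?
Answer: $\frac{827}{8} \approx 103.38$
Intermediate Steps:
$E{\left(w \right)} = 3$ ($E{\left(w \right)} = \left(-3\right) \left(-1\right) = 3$)
$r{\left(I \right)} = 4 - \frac{11}{I}$ ($r{\left(I \right)} = 5 - \left(\frac{11}{I} + \frac{I}{I}\right) = 5 - \left(\frac{11}{I} + 1\right) = 5 - \left(1 + \frac{11}{I}\right) = 4 - \frac{11}{I}$)
$s{\left(B \right)} = \frac{-498 + B}{3 + B}$ ($s{\left(B \right)} = \frac{B - 498}{B + 3} = \frac{-498 + B}{3 + B}$)
$- s{\left(r{\left(5 \right)} \right)} = - \frac{-498 + \left(4 - \frac{11}{5}\right)}{3 + \left(4 - \frac{11}{5}\right)} = - \frac{-498 + \frac{9}{5}}{3 + \frac{9}{5}} = - \frac{-2481}{\frac{24}{5} \cdot 5} = - \frac{5 \left(-2481\right)}{24 \cdot 5} = \left(-1\right) \left(- \frac{827}{8}\right) = \frac{827}{8}$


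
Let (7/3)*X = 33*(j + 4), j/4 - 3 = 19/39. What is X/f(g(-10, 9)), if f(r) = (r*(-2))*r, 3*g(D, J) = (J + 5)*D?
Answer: -297/5096 ≈ -0.058281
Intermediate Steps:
j = 544/39 (j = 12 + 4*(19/39) = 12 + 76/39 = 544/39 ≈ 13.949)
g(D, J) = D*(5 + J)/3 (g(D, J) = ((J + 5)*D)/3 = ((5 + J)*D)/3 = (D*(5 + J))/3 = D*(5 + J)/3)
f(r) = -2*r**2 (f(r) = (-2*r)*r = -2*r**2)
X = 3300/13 (X = 3*(33*(544/39 + 4))/7 = 3*(33*(700/39))/7 = (3/7)*(7700/13) = 3300/13 ≈ 253.85)
X/f(g(-10, 9)) = 3300/(13*((-2*100*(5 + 9)**2/9))) = 3300/(13*((-2*((1/3)*(-10)*14)**2))) = 3300/(13*((-2*(-140/3)**2))) = 3300/(13*((-2*19600/9))) = 3300/(13*(-39200/9)) = (3300/13)*(-9/39200) = -297/5096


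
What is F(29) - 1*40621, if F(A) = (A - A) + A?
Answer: -40592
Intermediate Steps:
F(A) = A (F(A) = 0 + A = A)
F(29) - 1*40621 = 29 - 1*40621 = 29 - 40621 = -40592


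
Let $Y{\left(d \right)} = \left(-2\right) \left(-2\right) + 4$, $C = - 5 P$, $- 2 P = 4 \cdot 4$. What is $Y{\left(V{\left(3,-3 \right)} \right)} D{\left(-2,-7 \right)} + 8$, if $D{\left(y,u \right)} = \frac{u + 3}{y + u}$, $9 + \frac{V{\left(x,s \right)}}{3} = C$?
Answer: $\frac{104}{9} \approx 11.556$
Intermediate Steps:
$P = -8$ ($P = - \frac{4 \cdot 4}{2} = \left(- \frac{1}{2}\right) 16 = -8$)
$C = 40$ ($C = \left(-5\right) \left(-8\right) = 40$)
$V{\left(x,s \right)} = 93$ ($V{\left(x,s \right)} = -27 + 3 \cdot 40 = -27 + 120 = 93$)
$D{\left(y,u \right)} = \frac{3 + u}{u + y}$
$Y{\left(d \right)} = 8$ ($Y{\left(d \right)} = 4 + 4 = 8$)
$Y{\left(V{\left(3,-3 \right)} \right)} D{\left(-2,-7 \right)} + 8 = 8 \frac{3 - 7}{-7 - 2} + 8 = 8 \frac{1}{-9} \left(-4\right) + 8 = 8 \left(\left(- \frac{1}{9}\right) \left(-4\right)\right) + 8 = 8 \cdot \frac{4}{9} + 8 = \frac{32}{9} + 8 = \frac{104}{9}$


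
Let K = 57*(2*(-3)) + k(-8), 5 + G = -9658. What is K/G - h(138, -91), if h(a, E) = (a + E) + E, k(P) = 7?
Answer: 425507/9663 ≈ 44.035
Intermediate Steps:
G = -9663 (G = -5 - 9658 = -9663)
K = -335 (K = 57*(2*(-3)) + 7 = 57*(-6) + 7 = -342 + 7 = -335)
h(a, E) = a + 2*E (h(a, E) = (E + a) + E = a + 2*E)
K/G - h(138, -91) = -335/(-9663) - (138 + 2*(-91)) = -335*(-1/9663) - (138 - 182) = 335/9663 - 1*(-44) = 335/9663 + 44 = 425507/9663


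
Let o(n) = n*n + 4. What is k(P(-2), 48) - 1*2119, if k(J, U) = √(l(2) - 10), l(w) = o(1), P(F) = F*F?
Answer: -2119 + I*√5 ≈ -2119.0 + 2.2361*I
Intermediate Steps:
P(F) = F²
o(n) = 4 + n² (o(n) = n² + 4 = 4 + n²)
l(w) = 5 (l(w) = 4 + 1² = 4 + 1 = 5)
k(J, U) = I*√5 (k(J, U) = √(5 - 10) = √(-5) = I*√5)
k(P(-2), 48) - 1*2119 = I*√5 - 1*2119 = I*√5 - 2119 = -2119 + I*√5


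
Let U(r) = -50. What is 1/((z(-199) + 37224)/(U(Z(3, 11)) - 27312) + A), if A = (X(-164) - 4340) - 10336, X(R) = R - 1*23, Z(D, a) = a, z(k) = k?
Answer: -27362/406718431 ≈ -6.7275e-5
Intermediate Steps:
X(R) = -23 + R (X(R) = R - 23 = -23 + R)
A = -14863 (A = ((-23 - 164) - 4340) - 10336 = (-187 - 4340) - 10336 = -4527 - 10336 = -14863)
1/((z(-199) + 37224)/(U(Z(3, 11)) - 27312) + A) = 1/((-199 + 37224)/(-50 - 27312) - 14863) = 1/(37025/(-27362) - 14863) = 1/(37025*(-1/27362) - 14863) = 1/(-37025/27362 - 14863) = 1/(-406718431/27362) = -27362/406718431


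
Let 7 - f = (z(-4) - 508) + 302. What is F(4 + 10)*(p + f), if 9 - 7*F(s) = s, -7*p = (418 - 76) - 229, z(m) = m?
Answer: -7030/49 ≈ -143.47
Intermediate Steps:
p = -113/7 (p = -((418 - 76) - 229)/7 = -(342 - 229)/7 = -1/7*113 = -113/7 ≈ -16.143)
F(s) = 9/7 - s/7
f = 217 (f = 7 - ((-4 - 508) + 302) = 7 - (-512 + 302) = 7 - 1*(-210) = 7 + 210 = 217)
F(4 + 10)*(p + f) = (9/7 - (4 + 10)/7)*(-113/7 + 217) = (9/7 - 1/7*14)*(1406/7) = (9/7 - 2)*(1406/7) = -5/7*1406/7 = -7030/49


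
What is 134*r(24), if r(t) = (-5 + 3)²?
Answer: 536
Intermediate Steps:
r(t) = 4 (r(t) = (-2)² = 4)
134*r(24) = 134*4 = 536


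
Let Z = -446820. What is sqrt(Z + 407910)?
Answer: I*sqrt(38910) ≈ 197.26*I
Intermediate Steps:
sqrt(Z + 407910) = sqrt(-446820 + 407910) = sqrt(-38910) = I*sqrt(38910)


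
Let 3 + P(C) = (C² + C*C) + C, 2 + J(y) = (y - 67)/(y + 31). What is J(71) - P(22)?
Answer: -50437/51 ≈ -988.96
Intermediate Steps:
J(y) = -2 + (-67 + y)/(31 + y) (J(y) = -2 + (y - 67)/(y + 31) = -2 + (-67 + y)/(31 + y))
P(C) = -3 + C + 2*C² (P(C) = -3 + ((C² + C*C) + C) = -3 + ((C² + C²) + C) = -3 + (2*C² + C) = -3 + (C + 2*C²) = -3 + C + 2*C²)
J(71) - P(22) = (-129 - 1*71)/(31 + 71) - (-3 + 22 + 2*22²) = (-129 - 71)/102 - (-3 + 22 + 2*484) = (1/102)*(-200) - (-3 + 22 + 968) = -100/51 - 1*987 = -100/51 - 987 = -50437/51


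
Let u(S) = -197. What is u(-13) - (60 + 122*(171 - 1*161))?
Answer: -1477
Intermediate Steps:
u(-13) - (60 + 122*(171 - 1*161)) = -197 - (60 + 122*(171 - 1*161)) = -197 - (60 + 122*(171 - 161)) = -197 - (60 + 122*10) = -197 - (60 + 1220) = -197 - 1*1280 = -197 - 1280 = -1477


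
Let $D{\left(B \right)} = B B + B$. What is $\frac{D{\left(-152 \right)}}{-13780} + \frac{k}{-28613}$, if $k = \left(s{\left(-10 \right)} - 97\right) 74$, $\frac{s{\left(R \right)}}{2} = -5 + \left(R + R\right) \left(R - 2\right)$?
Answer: $- \frac{19943868}{7582445} \approx -2.6303$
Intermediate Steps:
$s{\left(R \right)} = -10 + 4 R \left(-2 + R\right)$ ($s{\left(R \right)} = 2 \left(-5 + \left(R + R\right) \left(R - 2\right)\right) = 2 \left(-5 + 2 R \left(-2 + R\right)\right) = -10 + 4 R \left(-2 + R\right)$)
$D{\left(B \right)} = B + B^{2}$ ($D{\left(B \right)} = B^{2} + B = B + B^{2}$)
$k = 27602$ ($k = \left(\left(-10 - -80 + 4 \left(-10\right)^{2}\right) - 97\right) 74 = \left(\left(-10 + 80 + 4 \cdot 100\right) - 97\right) 74 = \left(\left(-10 + 80 + 400\right) - 97\right) 74 = \left(470 - 97\right) 74 = 373 \cdot 74 = 27602$)
$\frac{D{\left(-152 \right)}}{-13780} + \frac{k}{-28613} = \frac{\left(-152\right) \left(1 - 152\right)}{-13780} + \frac{27602}{-28613} = \left(-152\right) \left(-151\right) \left(- \frac{1}{13780}\right) + 27602 \left(- \frac{1}{28613}\right) = 22952 \left(- \frac{1}{13780}\right) - \frac{27602}{28613} = - \frac{5738}{3445} - \frac{27602}{28613} = - \frac{19943868}{7582445}$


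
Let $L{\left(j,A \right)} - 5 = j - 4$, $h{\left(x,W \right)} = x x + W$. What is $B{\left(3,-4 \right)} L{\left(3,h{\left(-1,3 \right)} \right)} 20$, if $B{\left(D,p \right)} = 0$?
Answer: $0$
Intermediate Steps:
$h{\left(x,W \right)} = W + x^{2}$ ($h{\left(x,W \right)} = x^{2} + W = W + x^{2}$)
$L{\left(j,A \right)} = 1 + j$ ($L{\left(j,A \right)} = 5 + \left(j - 4\right) = 5 + \left(-4 + j\right) = 1 + j$)
$B{\left(3,-4 \right)} L{\left(3,h{\left(-1,3 \right)} \right)} 20 = 0 \left(1 + 3\right) 20 = 0 \cdot 4 \cdot 20 = 0 \cdot 20 = 0$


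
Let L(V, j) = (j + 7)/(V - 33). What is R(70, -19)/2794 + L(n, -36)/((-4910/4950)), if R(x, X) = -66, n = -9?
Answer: -628317/872998 ≈ -0.71972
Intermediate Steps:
L(V, j) = (7 + j)/(-33 + V)
R(70, -19)/2794 + L(n, -36)/((-4910/4950)) = -66/2794 + ((7 - 36)/(-33 - 9))/((-4910/4950)) = -66*1/2794 + (-29/(-42))/((-4910*1/4950)) = -3/127 + (-1/42*(-29))/(-491/495) = -3/127 + (29/42)*(-495/491) = -3/127 - 4785/6874 = -628317/872998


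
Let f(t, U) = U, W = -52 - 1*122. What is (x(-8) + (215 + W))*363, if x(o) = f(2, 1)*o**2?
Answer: 38115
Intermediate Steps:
W = -174 (W = -52 - 122 = -174)
x(o) = o**2 (x(o) = 1*o**2 = o**2)
(x(-8) + (215 + W))*363 = ((-8)**2 + (215 - 174))*363 = (64 + 41)*363 = 105*363 = 38115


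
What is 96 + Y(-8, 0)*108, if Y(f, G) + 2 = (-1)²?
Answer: -12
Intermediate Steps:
Y(f, G) = -1 (Y(f, G) = -2 + (-1)² = -2 + 1 = -1)
96 + Y(-8, 0)*108 = 96 - 1*108 = 96 - 108 = -12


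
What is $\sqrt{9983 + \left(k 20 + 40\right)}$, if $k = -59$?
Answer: $\sqrt{8843} \approx 94.037$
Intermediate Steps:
$\sqrt{9983 + \left(k 20 + 40\right)} = \sqrt{9983 + \left(\left(-59\right) 20 + 40\right)} = \sqrt{9983 + \left(-1180 + 40\right)} = \sqrt{9983 - 1140} = \sqrt{8843}$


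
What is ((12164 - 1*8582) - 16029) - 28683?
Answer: -41130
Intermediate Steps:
((12164 - 1*8582) - 16029) - 28683 = ((12164 - 8582) - 16029) - 28683 = (3582 - 16029) - 28683 = -12447 - 28683 = -41130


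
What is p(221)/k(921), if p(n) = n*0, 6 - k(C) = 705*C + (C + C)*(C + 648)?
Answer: 0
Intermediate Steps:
k(C) = 6 - 705*C - 2*C*(648 + C) (k(C) = 6 - (705*C + (C + C)*(C + 648)) = 6 - (705*C + (2*C)*(648 + C)) = 6 - (705*C + 2*C*(648 + C)) = 6 + (-705*C - 2*C*(648 + C)) = 6 - 705*C - 2*C*(648 + C))
p(n) = 0
p(221)/k(921) = 0/(6 - 2001*921 - 2*921**2) = 0/(6 - 1842921 - 2*848241) = 0/(6 - 1842921 - 1696482) = 0/(-3539397) = 0*(-1/3539397) = 0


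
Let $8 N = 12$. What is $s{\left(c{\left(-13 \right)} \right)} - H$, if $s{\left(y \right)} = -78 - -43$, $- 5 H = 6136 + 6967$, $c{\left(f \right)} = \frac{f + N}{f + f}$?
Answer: $\frac{12928}{5} \approx 2585.6$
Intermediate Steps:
$N = \frac{3}{2}$ ($N = \frac{1}{8} \cdot 12 = \frac{3}{2} \approx 1.5$)
$c{\left(f \right)} = \frac{\frac{3}{2} + f}{2 f}$ ($c{\left(f \right)} = \frac{f + \frac{3}{2}}{f + f} = \frac{\frac{3}{2} + f}{2 f}$)
$H = - \frac{13103}{5}$ ($H = - \frac{6136 + 6967}{5} = \left(- \frac{1}{5}\right) 13103 = - \frac{13103}{5} \approx -2620.6$)
$s{\left(y \right)} = -35$ ($s{\left(y \right)} = -78 + 43 = -35$)
$s{\left(c{\left(-13 \right)} \right)} - H = -35 - - \frac{13103}{5} = -35 + \frac{13103}{5} = \frac{12928}{5}$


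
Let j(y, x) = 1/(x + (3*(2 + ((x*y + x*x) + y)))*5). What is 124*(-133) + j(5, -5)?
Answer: -1649199/100 ≈ -16492.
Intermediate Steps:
j(y, x) = 1/(30 + x + 15*y + 15*x² + 15*x*y) (j(y, x) = 1/(x + (3*(2 + ((x*y + x²) + y)))*5) = 1/(x + (3*(2 + ((x² + x*y) + y)))*5) = 1/(x + (3*(2 + (y + x² + x*y)))*5) = 1/(x + (3*(2 + y + x² + x*y))*5) = 1/(x + (6 + 3*y + 3*x² + 3*x*y)*5) = 1/(x + (30 + 15*y + 15*x² + 15*x*y)) = 1/(30 + x + 15*y + 15*x² + 15*x*y))
124*(-133) + j(5, -5) = 124*(-133) + 1/(30 - 5 + 15*5 + 15*(-5)² + 15*(-5)*5) = -16492 + 1/(30 - 5 + 75 + 15*25 - 375) = -16492 + 1/(30 - 5 + 75 + 375 - 375) = -16492 + 1/100 = -1649199/100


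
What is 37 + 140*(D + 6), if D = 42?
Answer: 6757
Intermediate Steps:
37 + 140*(D + 6) = 37 + 140*(42 + 6) = 37 + 140*48 = 37 + 6720 = 6757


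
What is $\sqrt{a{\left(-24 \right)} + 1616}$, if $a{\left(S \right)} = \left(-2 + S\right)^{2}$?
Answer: $2 \sqrt{573} \approx 47.875$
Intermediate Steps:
$\sqrt{a{\left(-24 \right)} + 1616} = \sqrt{\left(-2 - 24\right)^{2} + 1616} = \sqrt{\left(-26\right)^{2} + 1616} = \sqrt{676 + 1616} = \sqrt{2292} = 2 \sqrt{573}$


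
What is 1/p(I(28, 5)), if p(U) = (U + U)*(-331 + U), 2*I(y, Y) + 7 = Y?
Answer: 1/664 ≈ 0.0015060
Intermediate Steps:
I(y, Y) = -7/2 + Y/2
p(U) = 2*U*(-331 + U) (p(U) = (2*U)*(-331 + U) = 2*U*(-331 + U))
1/p(I(28, 5)) = 1/(2*(-7/2 + (½)*5)*(-331 + (-7/2 + (½)*5))) = 1/(2*(-7/2 + 5/2)*(-331 + (-7/2 + 5/2))) = 1/(2*(-1)*(-331 - 1)) = 1/(2*(-1)*(-332)) = 1/664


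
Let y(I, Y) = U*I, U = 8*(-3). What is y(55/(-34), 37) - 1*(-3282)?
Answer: 56454/17 ≈ 3320.8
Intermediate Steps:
U = -24
y(I, Y) = -24*I
y(55/(-34), 37) - 1*(-3282) = -1320/(-34) - 1*(-3282) = -1320*(-1)/34 + 3282 = -24*(-55/34) + 3282 = 660/17 + 3282 = 56454/17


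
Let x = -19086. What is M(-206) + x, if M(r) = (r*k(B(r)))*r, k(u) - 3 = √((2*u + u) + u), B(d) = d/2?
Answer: 108222 + 84872*I*√103 ≈ 1.0822e+5 + 8.6136e+5*I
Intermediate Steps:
B(d) = d/2 (B(d) = d*(½) = d/2)
k(u) = 3 + 2*√u (k(u) = 3 + √((2*u + u) + u) = 3 + √(3*u + u) = 3 + √(4*u) = 3 + 2*√u)
M(r) = r²*(3 + √2*√r) (M(r) = (r*(3 + 2*√(r/2)))*r = (r*(3 + 2*(√2*√r/2)))*r = (r*(3 + √2*√r))*r = r²*(3 + √2*√r))
M(-206) + x = (-206)²*(3 + √2*√(-206)) - 19086 = 42436*(3 + √2*(I*√206)) - 19086 = 42436*(3 + 2*I*√103) - 19086 = (127308 + 84872*I*√103) - 19086 = 108222 + 84872*I*√103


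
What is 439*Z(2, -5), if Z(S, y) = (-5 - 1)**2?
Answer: 15804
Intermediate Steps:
Z(S, y) = 36 (Z(S, y) = (-6)**2 = 36)
439*Z(2, -5) = 439*36 = 15804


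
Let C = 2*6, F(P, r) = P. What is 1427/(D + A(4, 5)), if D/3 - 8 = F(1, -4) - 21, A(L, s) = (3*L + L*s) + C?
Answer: 1427/8 ≈ 178.38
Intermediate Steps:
C = 12
A(L, s) = 12 + 3*L + L*s (A(L, s) = (3*L + L*s) + 12 = 12 + 3*L + L*s)
D = -36 (D = 24 + 3*(1 - 21) = 24 + 3*(-20) = 24 - 60 = -36)
1427/(D + A(4, 5)) = 1427/(-36 + (12 + 3*4 + 4*5)) = 1427/(-36 + (12 + 12 + 20)) = 1427/(-36 + 44) = 1427/8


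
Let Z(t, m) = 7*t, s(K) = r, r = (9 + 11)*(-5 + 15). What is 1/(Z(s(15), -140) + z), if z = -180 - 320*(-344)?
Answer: 1/111300 ≈ 8.9847e-6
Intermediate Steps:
z = 109900 (z = -180 + 110080 = 109900)
r = 200 (r = 20*10 = 200)
s(K) = 200
1/(Z(s(15), -140) + z) = 1/(7*200 + 109900) = 1/(1400 + 109900) = 1/111300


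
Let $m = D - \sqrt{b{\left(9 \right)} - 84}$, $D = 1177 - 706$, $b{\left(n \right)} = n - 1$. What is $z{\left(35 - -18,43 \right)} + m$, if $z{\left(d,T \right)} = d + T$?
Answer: $567 - 2 i \sqrt{19} \approx 567.0 - 8.7178 i$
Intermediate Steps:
$b{\left(n \right)} = -1 + n$
$D = 471$
$m = 471 - 2 i \sqrt{19}$ ($m = 471 - \sqrt{\left(-1 + 9\right) - 84} = 471 - \sqrt{8 - 84} = 471 - \sqrt{-76} = 471 - 2 i \sqrt{19} \approx 471.0 - 8.7178 i$)
$z{\left(d,T \right)} = T + d$
$z{\left(35 - -18,43 \right)} + m = \left(43 + \left(35 - -18\right)\right) + \left(471 - 2 i \sqrt{19}\right) = \left(43 + \left(35 + 18\right)\right) + \left(471 - 2 i \sqrt{19}\right) = \left(43 + 53\right) + \left(471 - 2 i \sqrt{19}\right) = 96 + \left(471 - 2 i \sqrt{19}\right) = 567 - 2 i \sqrt{19}$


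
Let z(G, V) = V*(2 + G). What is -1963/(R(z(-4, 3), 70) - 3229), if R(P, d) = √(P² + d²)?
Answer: 6338527/10421505 + 3926*√1234/10421505 ≈ 0.62145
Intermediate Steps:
-1963/(R(z(-4, 3), 70) - 3229) = -1963/(√((3*(2 - 4))² + 70²) - 3229) = -1963/(√((3*(-2))² + 4900) - 3229) = -1963/(√((-6)² + 4900) - 3229) = -1963/(√(36 + 4900) - 3229) = -1963/(√4936 - 3229) = -1963/(2*√1234 - 3229) = -1963/(-3229 + 2*√1234)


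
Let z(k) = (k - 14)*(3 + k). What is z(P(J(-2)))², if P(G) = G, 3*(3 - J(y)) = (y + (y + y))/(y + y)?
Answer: 64009/16 ≈ 4000.6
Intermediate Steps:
J(y) = 5/2 (J(y) = 3 - (y + (y + y))/(3*(y + y)) = 3 - (y + 2*y)/(3*(2*y)) = 3 - 3*y*1/(2*y)/3 = 3 - ⅓*3/2 = 3 - ½ = 5/2)
z(k) = (-14 + k)*(3 + k)
z(P(J(-2)))² = (-42 + (5/2)² - 11*5/2)² = (-42 + 25/4 - 55/2)² = (-253/4)² = 64009/16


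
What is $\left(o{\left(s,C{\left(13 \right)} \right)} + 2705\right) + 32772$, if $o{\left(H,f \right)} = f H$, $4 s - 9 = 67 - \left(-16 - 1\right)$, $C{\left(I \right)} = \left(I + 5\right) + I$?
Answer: $\frac{144791}{4} \approx 36198.0$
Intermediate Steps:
$C{\left(I \right)} = 5 + 2 I$ ($C{\left(I \right)} = \left(5 + I\right) + I = 5 + 2 I$)
$s = \frac{93}{4}$ ($s = \frac{9}{4} + \frac{67 - \left(-16 - 1\right)}{4} = \frac{9}{4} + \frac{67 - -17}{4} = \frac{9}{4} + \frac{67 + 17}{4} = \frac{9}{4} + \frac{1}{4} \cdot 84 = \frac{9}{4} + 21 = \frac{93}{4} \approx 23.25$)
$o{\left(H,f \right)} = H f$
$\left(o{\left(s,C{\left(13 \right)} \right)} + 2705\right) + 32772 = \left(\frac{93 \left(5 + 2 \cdot 13\right)}{4} + 2705\right) + 32772 = \left(\frac{93 \left(5 + 26\right)}{4} + 2705\right) + 32772 = \left(\frac{93}{4} \cdot 31 + 2705\right) + 32772 = \left(\frac{2883}{4} + 2705\right) + 32772 = \frac{13703}{4} + 32772 = \frac{144791}{4}$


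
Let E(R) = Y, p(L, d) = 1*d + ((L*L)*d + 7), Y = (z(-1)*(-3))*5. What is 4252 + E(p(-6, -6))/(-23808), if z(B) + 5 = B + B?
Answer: 33743837/7936 ≈ 4252.0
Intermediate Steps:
z(B) = -5 + 2*B (z(B) = -5 + (B + B) = -5 + 2*B)
Y = 105 (Y = ((-5 + 2*(-1))*(-3))*5 = ((-5 - 2)*(-3))*5 = -7*(-3)*5 = 21*5 = 105)
p(L, d) = 7 + d + d*L² (p(L, d) = d + (L²*d + 7) = d + (d*L² + 7) = d + (7 + d*L²) = 7 + d + d*L²)
E(R) = 105
4252 + E(p(-6, -6))/(-23808) = 4252 + 105/(-23808) = 4252 + 105*(-1/23808) = 4252 - 35/7936 = 33743837/7936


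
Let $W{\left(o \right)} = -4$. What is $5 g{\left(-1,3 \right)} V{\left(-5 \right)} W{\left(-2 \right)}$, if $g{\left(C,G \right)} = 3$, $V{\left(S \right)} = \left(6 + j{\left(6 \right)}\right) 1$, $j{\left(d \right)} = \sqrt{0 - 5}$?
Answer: $-360 - 60 i \sqrt{5} \approx -360.0 - 134.16 i$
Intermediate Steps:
$j{\left(d \right)} = i \sqrt{5}$ ($j{\left(d \right)} = \sqrt{-5} = i \sqrt{5}$)
$V{\left(S \right)} = 6 + i \sqrt{5}$ ($V{\left(S \right)} = \left(6 + i \sqrt{5}\right) 1 = 6 + i \sqrt{5}$)
$5 g{\left(-1,3 \right)} V{\left(-5 \right)} W{\left(-2 \right)} = 5 \cdot 3 \left(6 + i \sqrt{5}\right) \left(-4\right) = 15 \left(6 + i \sqrt{5}\right) \left(-4\right) = \left(90 + 15 i \sqrt{5}\right) \left(-4\right) = -360 - 60 i \sqrt{5}$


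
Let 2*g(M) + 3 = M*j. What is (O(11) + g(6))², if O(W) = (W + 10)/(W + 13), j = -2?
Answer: 2809/64 ≈ 43.891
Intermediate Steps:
g(M) = -3/2 - M (g(M) = -3/2 + (M*(-2))/2 = -3/2 + (-2*M)/2 = -3/2 - M)
O(W) = (10 + W)/(13 + W)
(O(11) + g(6))² = ((10 + 11)/(13 + 11) + (-3/2 - 1*6))² = (21/24 + (-3/2 - 6))² = ((1/24)*21 - 15/2)² = (7/8 - 15/2)² = (-53/8)² = 2809/64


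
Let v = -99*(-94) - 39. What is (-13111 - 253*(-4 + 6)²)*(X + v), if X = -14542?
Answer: 74498825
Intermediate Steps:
v = 9267 (v = 9306 - 39 = 9267)
(-13111 - 253*(-4 + 6)²)*(X + v) = (-13111 - 253*(-4 + 6)²)*(-14542 + 9267) = (-13111 - 253*2²)*(-5275) = (-13111 - 253*4)*(-5275) = (-13111 - 1012)*(-5275) = -14123*(-5275) = 74498825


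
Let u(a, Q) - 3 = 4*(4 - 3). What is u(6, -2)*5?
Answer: 35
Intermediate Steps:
u(a, Q) = 7 (u(a, Q) = 3 + 4*(4 - 3) = 3 + 4*1 = 3 + 4 = 7)
u(6, -2)*5 = 7*5 = 35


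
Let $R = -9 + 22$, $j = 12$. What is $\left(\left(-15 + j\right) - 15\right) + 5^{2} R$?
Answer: $307$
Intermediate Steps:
$R = 13$
$\left(\left(-15 + j\right) - 15\right) + 5^{2} R = \left(\left(-15 + 12\right) - 15\right) + 5^{2} \cdot 13 = \left(-3 - 15\right) + 25 \cdot 13 = -18 + 325 = 307$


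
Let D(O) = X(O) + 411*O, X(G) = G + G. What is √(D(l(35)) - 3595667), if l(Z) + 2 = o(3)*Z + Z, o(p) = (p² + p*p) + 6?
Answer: I*√3235118 ≈ 1798.6*I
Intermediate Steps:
o(p) = 6 + 2*p² (o(p) = (p² + p²) + 6 = 2*p² + 6 = 6 + 2*p²)
X(G) = 2*G
l(Z) = -2 + 25*Z (l(Z) = -2 + ((6 + 2*3²)*Z + Z) = -2 + ((6 + 2*9)*Z + Z) = -2 + ((6 + 18)*Z + Z) = -2 + (24*Z + Z) = -2 + 25*Z)
D(O) = 413*O (D(O) = 2*O + 411*O = 413*O)
√(D(l(35)) - 3595667) = √(413*(-2 + 25*35) - 3595667) = √(413*(-2 + 875) - 3595667) = √(413*873 - 3595667) = √(360549 - 3595667) = √(-3235118) = I*√3235118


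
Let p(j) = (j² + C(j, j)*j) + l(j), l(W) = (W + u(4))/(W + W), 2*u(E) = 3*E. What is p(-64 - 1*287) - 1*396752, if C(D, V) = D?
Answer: -35181785/234 ≈ -1.5035e+5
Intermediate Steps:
u(E) = 3*E/2 (u(E) = (3*E)/2 = 3*E/2)
l(W) = (6 + W)/(2*W) (l(W) = (W + (3/2)*4)/(W + W) = (W + 6)/((2*W)) = (6 + W)*(1/(2*W)) = (6 + W)/(2*W))
p(j) = 2*j² + (6 + j)/(2*j) (p(j) = (j² + j*j) + (6 + j)/(2*j) = (j² + j²) + (6 + j)/(2*j) = 2*j² + (6 + j)/(2*j))
p(-64 - 1*287) - 1*396752 = (6 + (-64 - 1*287) + 4*(-64 - 1*287)³)/(2*(-64 - 1*287)) - 1*396752 = (6 + (-64 - 287) + 4*(-64 - 287)³)/(2*(-64 - 287)) - 396752 = (½)*(6 - 351 + 4*(-351)³)/(-351) - 396752 = (½)*(-1/351)*(6 - 351 + 4*(-43243551)) - 396752 = (½)*(-1/351)*(6 - 351 - 172974204) - 396752 = (½)*(-1/351)*(-172974549) - 396752 = 57658183/234 - 396752 = -35181785/234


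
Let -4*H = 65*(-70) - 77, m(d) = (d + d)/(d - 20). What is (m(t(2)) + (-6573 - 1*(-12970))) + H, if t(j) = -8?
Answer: 211521/28 ≈ 7554.3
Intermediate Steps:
m(d) = 2*d/(-20 + d) (m(d) = (2*d)/(-20 + d) = 2*d/(-20 + d))
H = 4627/4 (H = -(65*(-70) - 77)/4 = -(-4550 - 77)/4 = -¼*(-4627) = 4627/4 ≈ 1156.8)
(m(t(2)) + (-6573 - 1*(-12970))) + H = (2*(-8)/(-20 - 8) + (-6573 - 1*(-12970))) + 4627/4 = (2*(-8)/(-28) + (-6573 + 12970)) + 4627/4 = (2*(-8)*(-1/28) + 6397) + 4627/4 = (4/7 + 6397) + 4627/4 = 44783/7 + 4627/4 = 211521/28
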